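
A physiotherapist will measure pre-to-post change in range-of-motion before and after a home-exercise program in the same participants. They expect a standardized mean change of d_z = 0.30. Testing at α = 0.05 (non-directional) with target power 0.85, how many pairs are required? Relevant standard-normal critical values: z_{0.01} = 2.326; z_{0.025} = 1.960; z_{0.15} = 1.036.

n = 100 pairs

For a paired (one-sample on differences) test: n = ((z_{α/2} + z_β) / d)².
z_{α/2} + z_β = 1.960 + 1.036 = 2.996.
n = (2.996 / 0.30)² = 9.987² = 99.73.
Round up.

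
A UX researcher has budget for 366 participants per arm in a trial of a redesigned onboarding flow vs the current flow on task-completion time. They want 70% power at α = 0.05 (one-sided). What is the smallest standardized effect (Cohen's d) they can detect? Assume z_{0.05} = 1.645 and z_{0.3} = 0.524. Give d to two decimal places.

For two independent groups of n = 366 each: d_min = (z_{α} + z_β)·√(2/n).
z-sum = 1.645 + 0.524 = 2.169.
d_min = 2.169 × √(2/366) = 2.169 × 0.0739 = 0.160.

d_min ≈ 0.16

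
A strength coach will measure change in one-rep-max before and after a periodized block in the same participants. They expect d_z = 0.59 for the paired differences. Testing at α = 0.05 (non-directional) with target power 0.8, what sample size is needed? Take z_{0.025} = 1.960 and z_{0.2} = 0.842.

For a paired (one-sample on differences) test: n = ((z_{α/2} + z_β) / d)².
z_{α/2} + z_β = 1.960 + 0.842 = 2.802.
n = (2.802 / 0.59)² = 4.749² = 22.55.
Round up.

n = 23 pairs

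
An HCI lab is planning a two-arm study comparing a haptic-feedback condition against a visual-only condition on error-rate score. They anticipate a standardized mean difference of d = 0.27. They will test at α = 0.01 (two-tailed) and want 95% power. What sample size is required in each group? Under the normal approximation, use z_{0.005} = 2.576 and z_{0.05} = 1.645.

For two independent groups with equal n: n = 2·((z_{α/2} + z_β) / d)².
z_{α/2} + z_β = 2.576 + 1.645 = 4.221.
n = 2 × (4.221 / 0.27)² = 2 × 15.633² = 2 × 244.40 = 488.8.
Round up to the next whole participant.

n = 489 per group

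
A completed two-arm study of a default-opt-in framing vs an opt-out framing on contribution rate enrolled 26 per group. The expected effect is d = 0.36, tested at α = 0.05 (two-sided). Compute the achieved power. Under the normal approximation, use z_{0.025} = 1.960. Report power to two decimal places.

For two equal groups, power = Φ(d·√(n/2) − z_{α/2}).
d·√(n/2) = 0.36 × √(26/2) = 0.36 × 3.606 = 1.298.
z_β = 1.298 − 1.960 = -0.662.
Power = Φ(-0.662) = 0.254.

power ≈ 0.25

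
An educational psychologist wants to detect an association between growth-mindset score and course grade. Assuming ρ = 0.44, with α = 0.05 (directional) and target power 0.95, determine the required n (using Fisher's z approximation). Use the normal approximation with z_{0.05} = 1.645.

n = 52

Fisher's z: C = ½·ln((1+r)/(1−r)) = ½·ln(2.5714) = 0.4722.
n = ((z_{α} + z_β)/C)² + 3.
(1.645 + 1.645) / 0.4722 = 3.290 / 0.4722 = 6.967.
n = 6.967² + 3 = 48.54 + 3 = 51.5.
Round up.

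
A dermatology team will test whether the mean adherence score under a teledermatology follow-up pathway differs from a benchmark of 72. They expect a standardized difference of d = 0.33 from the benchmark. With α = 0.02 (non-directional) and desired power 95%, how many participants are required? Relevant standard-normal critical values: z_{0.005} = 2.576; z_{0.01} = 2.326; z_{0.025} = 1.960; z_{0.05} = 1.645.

For a one-sample test: n = ((z_{α/2} + z_β) / d)².
z_{α/2} + z_β = 2.326 + 1.645 = 3.971.
n = (3.971 / 0.33)² = 12.033² = 144.80.
Round up.

n = 145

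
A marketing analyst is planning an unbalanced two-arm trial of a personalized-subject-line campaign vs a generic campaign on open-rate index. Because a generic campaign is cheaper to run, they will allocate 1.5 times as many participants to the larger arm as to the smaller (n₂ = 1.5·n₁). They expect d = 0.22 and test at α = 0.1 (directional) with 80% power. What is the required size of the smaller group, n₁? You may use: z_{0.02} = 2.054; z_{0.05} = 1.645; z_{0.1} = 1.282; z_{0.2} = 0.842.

With allocation ratio k = n₂/n₁ = 1.5, Var(x̄₁−x̄₂) = σ²(1/n₁ + 1/(k·n₁)) = σ²·(k+1)/(k·n₁).
So n₁ = (1 + 1/k)·((z_{α} + z_β)/d)² = 1.667 × (2.124/0.22)².
n₁ = 1.667 × 93.21 = 155.4.
Round up: n₁ = 156, giving n₂ = 1.5 × 156 = 234.

n₁ = 156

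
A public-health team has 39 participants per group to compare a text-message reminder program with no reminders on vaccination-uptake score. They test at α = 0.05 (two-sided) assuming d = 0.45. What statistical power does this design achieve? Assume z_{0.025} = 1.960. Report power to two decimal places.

power ≈ 0.51

For two equal groups, power = Φ(d·√(n/2) − z_{α/2}).
d·√(n/2) = 0.45 × √(39/2) = 0.45 × 4.416 = 1.987.
z_β = 1.987 − 1.960 = 0.027.
Power = Φ(0.027) = 0.511.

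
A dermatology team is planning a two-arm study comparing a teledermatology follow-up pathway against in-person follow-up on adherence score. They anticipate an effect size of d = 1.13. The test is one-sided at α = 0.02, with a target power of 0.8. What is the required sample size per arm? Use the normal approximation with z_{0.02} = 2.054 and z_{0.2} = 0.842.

n = 14 per group

For two independent groups with equal n: n = 2·((z_{α} + z_β) / d)².
z_{α} + z_β = 2.054 + 0.842 = 2.896.
n = 2 × (2.896 / 1.13)² = 2 × 2.563² = 2 × 6.57 = 13.1.
Round up to the next whole participant.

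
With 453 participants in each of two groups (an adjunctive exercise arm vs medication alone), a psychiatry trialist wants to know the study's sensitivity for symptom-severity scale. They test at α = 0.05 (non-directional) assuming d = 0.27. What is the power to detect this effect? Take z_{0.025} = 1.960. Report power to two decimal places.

For two equal groups, power = Φ(d·√(n/2) − z_{α/2}).
d·√(n/2) = 0.27 × √(453/2) = 0.27 × 15.050 = 4.063.
z_β = 4.063 − 1.960 = 2.103.
Power = Φ(2.103) = 0.982.

power ≈ 0.98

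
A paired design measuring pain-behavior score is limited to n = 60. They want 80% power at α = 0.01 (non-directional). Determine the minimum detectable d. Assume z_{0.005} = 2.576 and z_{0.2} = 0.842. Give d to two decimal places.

d_min ≈ 0.44

For a single sample (or paired design) of n = 60: d_min = (z_{α/2} + z_β)/√n.
z-sum = 2.576 + 0.842 = 3.418.
d_min = 3.418 / √60 = 3.418 / 7.746 = 0.441.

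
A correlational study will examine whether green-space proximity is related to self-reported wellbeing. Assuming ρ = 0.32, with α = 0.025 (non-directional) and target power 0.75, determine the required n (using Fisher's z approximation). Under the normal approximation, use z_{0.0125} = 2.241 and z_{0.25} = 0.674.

n = 81

Fisher's z: C = ½·ln((1+r)/(1−r)) = ½·ln(1.9412) = 0.3316.
n = ((z_{α/2} + z_β)/C)² + 3.
(2.241 + 0.674) / 0.3316 = 2.915 / 0.3316 = 8.791.
n = 8.791² + 3 = 77.28 + 3 = 80.3.
Round up.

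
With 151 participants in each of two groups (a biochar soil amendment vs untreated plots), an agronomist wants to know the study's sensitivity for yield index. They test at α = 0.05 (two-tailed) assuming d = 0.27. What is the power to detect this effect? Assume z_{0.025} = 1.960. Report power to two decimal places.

For two equal groups, power = Φ(d·√(n/2) − z_{α/2}).
d·√(n/2) = 0.27 × √(151/2) = 0.27 × 8.689 = 2.346.
z_β = 2.346 − 1.960 = 0.386.
Power = Φ(0.386) = 0.650.

power ≈ 0.65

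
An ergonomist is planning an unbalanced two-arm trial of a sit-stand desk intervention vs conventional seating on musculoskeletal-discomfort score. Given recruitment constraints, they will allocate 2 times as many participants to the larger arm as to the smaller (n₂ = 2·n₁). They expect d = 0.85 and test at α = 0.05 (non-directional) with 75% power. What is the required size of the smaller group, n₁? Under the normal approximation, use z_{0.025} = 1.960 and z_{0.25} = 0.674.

n₁ = 15

With allocation ratio k = n₂/n₁ = 2, Var(x̄₁−x̄₂) = σ²(1/n₁ + 1/(k·n₁)) = σ²·(k+1)/(k·n₁).
So n₁ = (1 + 1/k)·((z_{α/2} + z_β)/d)² = 1.500 × (2.634/0.85)².
n₁ = 1.500 × 9.60 = 14.4.
Round up: n₁ = 15, giving n₂ = 2 × 15 = 30.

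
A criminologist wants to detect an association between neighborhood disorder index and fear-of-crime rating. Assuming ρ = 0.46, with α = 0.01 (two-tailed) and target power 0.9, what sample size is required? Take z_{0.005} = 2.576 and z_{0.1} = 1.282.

n = 64

Fisher's z: C = ½·ln((1+r)/(1−r)) = ½·ln(2.7037) = 0.4973.
n = ((z_{α/2} + z_β)/C)² + 3.
(2.576 + 1.282) / 0.4973 = 3.858 / 0.4973 = 7.758.
n = 7.758² + 3 = 60.18 + 3 = 63.2.
Round up.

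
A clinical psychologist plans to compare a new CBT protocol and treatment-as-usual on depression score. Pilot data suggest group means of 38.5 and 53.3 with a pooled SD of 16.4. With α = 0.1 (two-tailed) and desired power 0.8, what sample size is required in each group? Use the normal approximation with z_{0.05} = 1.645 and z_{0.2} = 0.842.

Cohen's d = |M₁ − M₂| / SD_pooled = |38.5 − 53.3| / 16.4 = 14.8 / 16.4 = 0.902.
For two independent groups with equal n: n = 2·((z_{α/2} + z_β) / d)².
z_{α/2} + z_β = 1.645 + 0.842 = 2.487.
n = 2 × (2.487 / 0.902)² = 2 × 2.757² = 2 × 7.60 = 15.2.
Round up to the next whole participant.

n = 16 per group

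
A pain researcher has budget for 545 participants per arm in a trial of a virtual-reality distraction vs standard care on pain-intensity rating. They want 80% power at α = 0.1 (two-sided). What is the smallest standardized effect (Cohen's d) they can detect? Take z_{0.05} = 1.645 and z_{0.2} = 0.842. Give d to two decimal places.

For two independent groups of n = 545 each: d_min = (z_{α/2} + z_β)·√(2/n).
z-sum = 1.645 + 0.842 = 2.487.
d_min = 2.487 × √(2/545) = 2.487 × 0.0606 = 0.151.

d_min ≈ 0.15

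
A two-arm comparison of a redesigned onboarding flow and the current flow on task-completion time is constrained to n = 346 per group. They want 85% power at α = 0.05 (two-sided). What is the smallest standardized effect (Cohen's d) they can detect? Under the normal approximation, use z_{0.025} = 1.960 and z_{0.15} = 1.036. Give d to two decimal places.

For two independent groups of n = 346 each: d_min = (z_{α/2} + z_β)·√(2/n).
z-sum = 1.960 + 1.036 = 2.996.
d_min = 2.996 × √(2/346) = 2.996 × 0.0760 = 0.228.

d_min ≈ 0.23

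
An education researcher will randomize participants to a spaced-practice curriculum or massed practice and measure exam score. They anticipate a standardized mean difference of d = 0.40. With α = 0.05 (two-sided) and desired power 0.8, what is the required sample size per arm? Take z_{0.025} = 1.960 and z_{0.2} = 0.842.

For two independent groups with equal n: n = 2·((z_{α/2} + z_β) / d)².
z_{α/2} + z_β = 1.960 + 0.842 = 2.802.
n = 2 × (2.802 / 0.40)² = 2 × 7.005² = 2 × 49.07 = 98.1.
Round up to the next whole participant.

n = 99 per group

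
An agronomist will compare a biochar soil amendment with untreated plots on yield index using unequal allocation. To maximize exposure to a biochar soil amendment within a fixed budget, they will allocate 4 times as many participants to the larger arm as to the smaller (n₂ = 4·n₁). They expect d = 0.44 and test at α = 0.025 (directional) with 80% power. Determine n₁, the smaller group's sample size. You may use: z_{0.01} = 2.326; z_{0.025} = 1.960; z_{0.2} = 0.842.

n₁ = 51

With allocation ratio k = n₂/n₁ = 4, Var(x̄₁−x̄₂) = σ²(1/n₁ + 1/(k·n₁)) = σ²·(k+1)/(k·n₁).
So n₁ = (1 + 1/k)·((z_{α} + z_β)/d)² = 1.250 × (2.802/0.44)².
n₁ = 1.250 × 40.55 = 50.7.
Round up: n₁ = 51, giving n₂ = 4 × 51 = 204.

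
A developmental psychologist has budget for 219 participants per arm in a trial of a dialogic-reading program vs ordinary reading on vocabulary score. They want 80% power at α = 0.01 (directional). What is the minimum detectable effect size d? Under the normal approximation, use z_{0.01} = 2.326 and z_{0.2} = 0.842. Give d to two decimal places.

For two independent groups of n = 219 each: d_min = (z_{α} + z_β)·√(2/n).
z-sum = 2.326 + 0.842 = 3.168.
d_min = 3.168 × √(2/219) = 3.168 × 0.0956 = 0.303.

d_min ≈ 0.30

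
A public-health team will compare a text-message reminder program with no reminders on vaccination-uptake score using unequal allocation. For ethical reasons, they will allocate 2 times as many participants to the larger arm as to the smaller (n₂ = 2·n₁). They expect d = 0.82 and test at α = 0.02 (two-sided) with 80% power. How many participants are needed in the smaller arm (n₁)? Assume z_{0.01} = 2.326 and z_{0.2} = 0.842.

n₁ = 23

With allocation ratio k = n₂/n₁ = 2, Var(x̄₁−x̄₂) = σ²(1/n₁ + 1/(k·n₁)) = σ²·(k+1)/(k·n₁).
So n₁ = (1 + 1/k)·((z_{α/2} + z_β)/d)² = 1.500 × (3.168/0.82)².
n₁ = 1.500 × 14.93 = 22.4.
Round up: n₁ = 23, giving n₂ = 2 × 23 = 46.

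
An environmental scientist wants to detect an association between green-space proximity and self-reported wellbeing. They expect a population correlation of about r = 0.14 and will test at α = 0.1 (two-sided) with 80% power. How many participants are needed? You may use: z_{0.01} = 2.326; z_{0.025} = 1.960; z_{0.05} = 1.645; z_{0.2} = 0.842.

n = 315

Fisher's z: C = ½·ln((1+r)/(1−r)) = ½·ln(1.3256) = 0.1409.
n = ((z_{α/2} + z_β)/C)² + 3.
(1.645 + 0.842) / 0.1409 = 2.487 / 0.1409 = 17.651.
n = 17.651² + 3 = 311.55 + 3 = 314.6.
Round up.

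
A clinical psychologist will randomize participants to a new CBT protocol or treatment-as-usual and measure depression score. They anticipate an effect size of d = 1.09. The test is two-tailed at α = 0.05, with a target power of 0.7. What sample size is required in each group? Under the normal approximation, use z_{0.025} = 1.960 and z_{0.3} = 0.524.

For two independent groups with equal n: n = 2·((z_{α/2} + z_β) / d)².
z_{α/2} + z_β = 1.960 + 0.524 = 2.484.
n = 2 × (2.484 / 1.09)² = 2 × 2.279² = 2 × 5.19 = 10.4.
Round up to the next whole participant.

n = 11 per group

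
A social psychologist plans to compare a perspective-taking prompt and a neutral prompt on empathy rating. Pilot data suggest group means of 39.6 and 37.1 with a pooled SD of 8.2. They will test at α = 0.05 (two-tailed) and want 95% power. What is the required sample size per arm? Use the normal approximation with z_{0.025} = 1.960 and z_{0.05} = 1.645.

Cohen's d = |M₁ − M₂| / SD_pooled = |39.6 − 37.1| / 8.2 = 2.5 / 8.2 = 0.305.
For two independent groups with equal n: n = 2·((z_{α/2} + z_β) / d)².
z_{α/2} + z_β = 1.960 + 1.645 = 3.605.
n = 2 × (3.605 / 0.305)² = 2 × 11.820² = 2 × 139.70 = 279.4.
Round up to the next whole participant.

n = 280 per group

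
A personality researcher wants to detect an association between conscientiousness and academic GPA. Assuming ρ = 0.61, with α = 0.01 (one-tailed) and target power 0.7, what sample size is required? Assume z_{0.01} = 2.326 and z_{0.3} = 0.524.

n = 20

Fisher's z: C = ½·ln((1+r)/(1−r)) = ½·ln(4.1282) = 0.7089.
n = ((z_{α} + z_β)/C)² + 3.
(2.326 + 0.524) / 0.7089 = 2.850 / 0.7089 = 4.020.
n = 4.020² + 3 = 16.16 + 3 = 19.2.
Round up.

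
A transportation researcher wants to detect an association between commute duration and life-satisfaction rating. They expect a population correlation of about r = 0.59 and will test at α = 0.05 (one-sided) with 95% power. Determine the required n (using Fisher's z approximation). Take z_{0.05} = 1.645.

Fisher's z: C = ½·ln((1+r)/(1−r)) = ½·ln(3.8780) = 0.6777.
n = ((z_{α} + z_β)/C)² + 3.
(1.645 + 1.645) / 0.6777 = 3.290 / 0.6777 = 4.855.
n = 4.855² + 3 = 23.57 + 3 = 26.6.
Round up.

n = 27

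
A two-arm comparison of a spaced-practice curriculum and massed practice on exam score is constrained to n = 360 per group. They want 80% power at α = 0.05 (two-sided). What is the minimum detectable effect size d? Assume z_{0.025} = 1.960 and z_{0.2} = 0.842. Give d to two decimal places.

d_min ≈ 0.21

For two independent groups of n = 360 each: d_min = (z_{α/2} + z_β)·√(2/n).
z-sum = 1.960 + 0.842 = 2.802.
d_min = 2.802 × √(2/360) = 2.802 × 0.0745 = 0.209.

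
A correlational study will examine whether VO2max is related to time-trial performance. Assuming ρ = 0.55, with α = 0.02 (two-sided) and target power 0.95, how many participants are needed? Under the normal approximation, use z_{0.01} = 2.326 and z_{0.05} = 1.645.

n = 45

Fisher's z: C = ½·ln((1+r)/(1−r)) = ½·ln(3.4444) = 0.6184.
n = ((z_{α/2} + z_β)/C)² + 3.
(2.326 + 1.645) / 0.6184 = 3.971 / 0.6184 = 6.421.
n = 6.421² + 3 = 41.23 + 3 = 44.2.
Round up.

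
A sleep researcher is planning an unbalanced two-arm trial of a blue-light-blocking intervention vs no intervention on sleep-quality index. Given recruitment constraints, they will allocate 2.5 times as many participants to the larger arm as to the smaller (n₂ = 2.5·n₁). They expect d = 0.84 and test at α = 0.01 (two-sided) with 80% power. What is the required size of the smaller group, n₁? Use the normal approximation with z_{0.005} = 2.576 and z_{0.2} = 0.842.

With allocation ratio k = n₂/n₁ = 2.5, Var(x̄₁−x̄₂) = σ²(1/n₁ + 1/(k·n₁)) = σ²·(k+1)/(k·n₁).
So n₁ = (1 + 1/k)·((z_{α/2} + z_β)/d)² = 1.400 × (3.418/0.84)².
n₁ = 1.400 × 16.56 = 23.2.
Round up: n₁ = 24, giving n₂ = 2.5 × 24 = 60.

n₁ = 24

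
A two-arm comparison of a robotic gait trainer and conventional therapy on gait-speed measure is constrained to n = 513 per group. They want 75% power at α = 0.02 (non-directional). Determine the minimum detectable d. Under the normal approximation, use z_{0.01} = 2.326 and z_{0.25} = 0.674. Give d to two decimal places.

d_min ≈ 0.19

For two independent groups of n = 513 each: d_min = (z_{α/2} + z_β)·√(2/n).
z-sum = 2.326 + 0.674 = 3.000.
d_min = 3.000 × √(2/513) = 3.000 × 0.0624 = 0.187.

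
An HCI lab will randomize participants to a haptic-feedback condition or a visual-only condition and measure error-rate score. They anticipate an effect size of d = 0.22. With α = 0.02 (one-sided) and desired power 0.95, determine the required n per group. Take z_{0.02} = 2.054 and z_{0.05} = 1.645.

n = 566 per group

For two independent groups with equal n: n = 2·((z_{α} + z_β) / d)².
z_{α} + z_β = 2.054 + 1.645 = 3.699.
n = 2 × (3.699 / 0.22)² = 2 × 16.814² = 2 × 282.70 = 565.4.
Round up to the next whole participant.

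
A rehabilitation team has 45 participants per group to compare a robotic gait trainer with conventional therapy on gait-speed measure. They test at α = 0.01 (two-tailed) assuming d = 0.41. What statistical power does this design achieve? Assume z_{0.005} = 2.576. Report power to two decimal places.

For two equal groups, power = Φ(d·√(n/2) − z_{α/2}).
d·√(n/2) = 0.41 × √(45/2) = 0.41 × 4.743 = 1.945.
z_β = 1.945 − 2.576 = -0.631.
Power = Φ(-0.631) = 0.264.

power ≈ 0.26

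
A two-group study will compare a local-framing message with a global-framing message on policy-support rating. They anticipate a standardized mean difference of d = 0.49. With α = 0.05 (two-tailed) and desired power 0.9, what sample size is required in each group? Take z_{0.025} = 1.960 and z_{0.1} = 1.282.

For two independent groups with equal n: n = 2·((z_{α/2} + z_β) / d)².
z_{α/2} + z_β = 1.960 + 1.282 = 3.242.
n = 2 × (3.242 / 0.49)² = 2 × 6.616² = 2 × 43.78 = 87.6.
Round up to the next whole participant.

n = 88 per group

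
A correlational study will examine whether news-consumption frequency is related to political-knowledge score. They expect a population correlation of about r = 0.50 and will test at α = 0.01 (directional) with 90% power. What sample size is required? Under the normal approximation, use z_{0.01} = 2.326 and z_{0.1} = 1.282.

n = 47

Fisher's z: C = ½·ln((1+r)/(1−r)) = ½·ln(3.0000) = 0.5493.
n = ((z_{α} + z_β)/C)² + 3.
(2.326 + 1.282) / 0.5493 = 3.608 / 0.5493 = 6.568.
n = 6.568² + 3 = 43.14 + 3 = 46.1.
Round up.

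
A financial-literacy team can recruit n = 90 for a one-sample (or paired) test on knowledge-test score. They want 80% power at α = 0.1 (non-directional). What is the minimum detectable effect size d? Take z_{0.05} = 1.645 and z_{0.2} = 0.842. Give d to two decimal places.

For a single sample (or paired design) of n = 90: d_min = (z_{α/2} + z_β)/√n.
z-sum = 1.645 + 0.842 = 2.487.
d_min = 2.487 / √90 = 2.487 / 9.487 = 0.262.

d_min ≈ 0.26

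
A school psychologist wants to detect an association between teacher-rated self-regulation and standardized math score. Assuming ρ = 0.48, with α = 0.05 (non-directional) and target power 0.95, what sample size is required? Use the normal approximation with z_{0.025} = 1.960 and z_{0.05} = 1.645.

Fisher's z: C = ½·ln((1+r)/(1−r)) = ½·ln(2.8462) = 0.5230.
n = ((z_{α/2} + z_β)/C)² + 3.
(1.960 + 1.645) / 0.5230 = 3.605 / 0.5230 = 6.893.
n = 6.893² + 3 = 47.51 + 3 = 50.5.
Round up.

n = 51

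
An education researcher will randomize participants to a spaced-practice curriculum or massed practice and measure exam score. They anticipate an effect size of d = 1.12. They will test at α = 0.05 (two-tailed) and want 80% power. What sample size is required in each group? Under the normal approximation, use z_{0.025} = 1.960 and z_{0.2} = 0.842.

n = 13 per group

For two independent groups with equal n: n = 2·((z_{α/2} + z_β) / d)².
z_{α/2} + z_β = 1.960 + 0.842 = 2.802.
n = 2 × (2.802 / 1.12)² = 2 × 2.502² = 2 × 6.26 = 12.5.
Round up to the next whole participant.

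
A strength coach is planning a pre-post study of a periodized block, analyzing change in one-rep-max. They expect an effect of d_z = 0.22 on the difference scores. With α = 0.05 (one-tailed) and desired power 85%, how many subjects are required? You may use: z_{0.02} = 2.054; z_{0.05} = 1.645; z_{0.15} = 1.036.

n = 149 pairs

For a paired (one-sample on differences) test: n = ((z_{α} + z_β) / d)².
z_{α} + z_β = 1.645 + 1.036 = 2.681.
n = (2.681 / 0.22)² = 12.186² = 148.51.
Round up.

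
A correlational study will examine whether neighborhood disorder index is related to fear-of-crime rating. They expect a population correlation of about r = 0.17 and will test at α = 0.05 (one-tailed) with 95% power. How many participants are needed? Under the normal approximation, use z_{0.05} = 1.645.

Fisher's z: C = ½·ln((1+r)/(1−r)) = ½·ln(1.4096) = 0.1717.
n = ((z_{α} + z_β)/C)² + 3.
(1.645 + 1.645) / 0.1717 = 3.290 / 0.1717 = 19.161.
n = 19.161² + 3 = 367.16 + 3 = 370.2.
Round up.

n = 371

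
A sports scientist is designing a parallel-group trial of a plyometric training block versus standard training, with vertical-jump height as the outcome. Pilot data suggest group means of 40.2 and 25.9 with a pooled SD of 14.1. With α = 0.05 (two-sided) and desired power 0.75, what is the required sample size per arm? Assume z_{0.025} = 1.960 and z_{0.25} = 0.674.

n = 14 per group

Cohen's d = |M₁ − M₂| / SD_pooled = |40.2 − 25.9| / 14.1 = 14.3 / 14.1 = 1.014.
For two independent groups with equal n: n = 2·((z_{α/2} + z_β) / d)².
z_{α/2} + z_β = 1.960 + 0.674 = 2.634.
n = 2 × (2.634 / 1.014)² = 2 × 2.598² = 2 × 6.75 = 13.5.
Round up to the next whole participant.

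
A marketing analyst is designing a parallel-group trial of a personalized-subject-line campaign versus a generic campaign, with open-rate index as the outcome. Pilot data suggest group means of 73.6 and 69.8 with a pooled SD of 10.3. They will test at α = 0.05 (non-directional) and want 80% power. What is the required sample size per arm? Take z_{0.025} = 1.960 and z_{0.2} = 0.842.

n = 116 per group

Cohen's d = |M₁ − M₂| / SD_pooled = |73.6 − 69.8| / 10.3 = 3.8 / 10.3 = 0.369.
For two independent groups with equal n: n = 2·((z_{α/2} + z_β) / d)².
z_{α/2} + z_β = 1.960 + 0.842 = 2.802.
n = 2 × (2.802 / 0.369)² = 2 × 7.593² = 2 × 57.66 = 115.3.
Round up to the next whole participant.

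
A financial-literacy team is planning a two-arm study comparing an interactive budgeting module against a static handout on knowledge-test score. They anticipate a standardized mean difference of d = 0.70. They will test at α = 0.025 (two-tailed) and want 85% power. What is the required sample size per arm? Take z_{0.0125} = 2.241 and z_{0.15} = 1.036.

n = 44 per group

For two independent groups with equal n: n = 2·((z_{α/2} + z_β) / d)².
z_{α/2} + z_β = 2.241 + 1.036 = 3.277.
n = 2 × (3.277 / 0.70)² = 2 × 4.681² = 2 × 21.92 = 43.8.
Round up to the next whole participant.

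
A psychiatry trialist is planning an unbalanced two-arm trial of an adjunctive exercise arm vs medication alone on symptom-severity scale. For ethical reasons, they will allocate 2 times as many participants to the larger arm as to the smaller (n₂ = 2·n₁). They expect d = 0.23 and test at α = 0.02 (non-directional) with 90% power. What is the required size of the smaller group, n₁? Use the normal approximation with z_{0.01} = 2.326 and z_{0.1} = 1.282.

n₁ = 370

With allocation ratio k = n₂/n₁ = 2, Var(x̄₁−x̄₂) = σ²(1/n₁ + 1/(k·n₁)) = σ²·(k+1)/(k·n₁).
So n₁ = (1 + 1/k)·((z_{α/2} + z_β)/d)² = 1.500 × (3.608/0.23)².
n₁ = 1.500 × 246.08 = 369.1.
Round up: n₁ = 370, giving n₂ = 2 × 370 = 740.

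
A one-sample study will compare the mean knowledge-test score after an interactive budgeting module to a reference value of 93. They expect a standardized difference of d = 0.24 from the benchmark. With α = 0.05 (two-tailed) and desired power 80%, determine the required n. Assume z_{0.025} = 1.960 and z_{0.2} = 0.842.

For a one-sample test: n = ((z_{α/2} + z_β) / d)².
z_{α/2} + z_β = 1.960 + 0.842 = 2.802.
n = (2.802 / 0.24)² = 11.675² = 136.31.
Round up.

n = 137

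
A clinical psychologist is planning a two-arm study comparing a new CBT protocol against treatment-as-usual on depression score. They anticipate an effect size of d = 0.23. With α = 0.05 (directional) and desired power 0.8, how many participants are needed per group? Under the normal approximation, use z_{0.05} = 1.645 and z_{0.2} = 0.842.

For two independent groups with equal n: n = 2·((z_{α} + z_β) / d)².
z_{α} + z_β = 1.645 + 0.842 = 2.487.
n = 2 × (2.487 / 0.23)² = 2 × 10.813² = 2 × 116.92 = 233.8.
Round up to the next whole participant.

n = 234 per group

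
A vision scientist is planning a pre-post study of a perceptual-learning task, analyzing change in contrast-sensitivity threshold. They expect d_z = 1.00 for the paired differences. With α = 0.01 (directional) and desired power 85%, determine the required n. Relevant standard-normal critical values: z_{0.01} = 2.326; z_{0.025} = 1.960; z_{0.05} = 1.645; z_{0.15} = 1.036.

For a paired (one-sample on differences) test: n = ((z_{α} + z_β) / d)².
z_{α} + z_β = 2.326 + 1.036 = 3.362.
n = (3.362 / 1.00)² = 3.362² = 11.30.
Round up.

n = 12 pairs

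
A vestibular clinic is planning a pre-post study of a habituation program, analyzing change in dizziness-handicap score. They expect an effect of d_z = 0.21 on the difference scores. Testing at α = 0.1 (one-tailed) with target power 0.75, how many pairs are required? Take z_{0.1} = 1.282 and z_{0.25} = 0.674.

For a paired (one-sample on differences) test: n = ((z_{α} + z_β) / d)².
z_{α} + z_β = 1.282 + 0.674 = 1.956.
n = (1.956 / 0.21)² = 9.314² = 86.76.
Round up.

n = 87 pairs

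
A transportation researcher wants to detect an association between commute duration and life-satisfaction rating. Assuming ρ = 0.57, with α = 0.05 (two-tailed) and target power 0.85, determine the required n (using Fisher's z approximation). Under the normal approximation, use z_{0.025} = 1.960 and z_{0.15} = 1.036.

Fisher's z: C = ½·ln((1+r)/(1−r)) = ½·ln(3.6512) = 0.6475.
n = ((z_{α/2} + z_β)/C)² + 3.
(1.960 + 1.036) / 0.6475 = 2.996 / 0.6475 = 4.627.
n = 4.627² + 3 = 21.41 + 3 = 24.4.
Round up.

n = 25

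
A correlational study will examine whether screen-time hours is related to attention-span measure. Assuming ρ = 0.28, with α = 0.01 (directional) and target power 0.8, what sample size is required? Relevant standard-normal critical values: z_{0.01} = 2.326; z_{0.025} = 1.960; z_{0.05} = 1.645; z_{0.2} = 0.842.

n = 125

Fisher's z: C = ½·ln((1+r)/(1−r)) = ½·ln(1.7778) = 0.2877.
n = ((z_{α} + z_β)/C)² + 3.
(2.326 + 0.842) / 0.2877 = 3.168 / 0.2877 = 11.011.
n = 11.011² + 3 = 121.25 + 3 = 124.3.
Round up.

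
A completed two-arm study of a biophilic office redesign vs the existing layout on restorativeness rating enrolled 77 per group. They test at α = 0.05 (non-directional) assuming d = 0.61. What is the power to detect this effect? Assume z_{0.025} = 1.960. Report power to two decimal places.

power ≈ 0.97

For two equal groups, power = Φ(d·√(n/2) − z_{α/2}).
d·√(n/2) = 0.61 × √(77/2) = 0.61 × 6.205 = 3.785.
z_β = 3.785 − 1.960 = 1.825.
Power = Φ(1.825) = 0.966.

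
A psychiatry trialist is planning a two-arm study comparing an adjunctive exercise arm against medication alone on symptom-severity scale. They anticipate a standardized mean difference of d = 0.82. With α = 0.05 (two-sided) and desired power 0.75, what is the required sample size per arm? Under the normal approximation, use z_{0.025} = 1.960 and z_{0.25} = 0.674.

For two independent groups with equal n: n = 2·((z_{α/2} + z_β) / d)².
z_{α/2} + z_β = 1.960 + 0.674 = 2.634.
n = 2 × (2.634 / 0.82)² = 2 × 3.212² = 2 × 10.32 = 20.6.
Round up to the next whole participant.

n = 21 per group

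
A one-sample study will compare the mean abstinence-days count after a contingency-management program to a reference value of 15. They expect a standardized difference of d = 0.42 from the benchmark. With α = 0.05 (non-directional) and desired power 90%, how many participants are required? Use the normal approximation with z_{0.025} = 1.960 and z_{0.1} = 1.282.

n = 60

For a one-sample test: n = ((z_{α/2} + z_β) / d)².
z_{α/2} + z_β = 1.960 + 1.282 = 3.242.
n = (3.242 / 0.42)² = 7.719² = 59.58.
Round up.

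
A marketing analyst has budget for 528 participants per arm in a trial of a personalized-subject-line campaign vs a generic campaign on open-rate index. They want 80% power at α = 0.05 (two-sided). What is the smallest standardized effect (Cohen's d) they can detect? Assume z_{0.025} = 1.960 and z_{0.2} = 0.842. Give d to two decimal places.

For two independent groups of n = 528 each: d_min = (z_{α/2} + z_β)·√(2/n).
z-sum = 1.960 + 0.842 = 2.802.
d_min = 2.802 × √(2/528) = 2.802 × 0.0615 = 0.172.

d_min ≈ 0.17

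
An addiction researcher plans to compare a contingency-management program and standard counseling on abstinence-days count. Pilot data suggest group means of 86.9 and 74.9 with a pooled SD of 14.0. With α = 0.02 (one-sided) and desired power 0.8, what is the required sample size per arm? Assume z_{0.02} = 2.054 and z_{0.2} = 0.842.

n = 23 per group

Cohen's d = |M₁ − M₂| / SD_pooled = |86.9 − 74.9| / 14.0 = 12.0 / 14.0 = 0.857.
For two independent groups with equal n: n = 2·((z_{α} + z_β) / d)².
z_{α} + z_β = 2.054 + 0.842 = 2.896.
n = 2 × (2.896 / 0.857)² = 2 × 3.379² = 2 × 11.42 = 22.8.
Round up to the next whole participant.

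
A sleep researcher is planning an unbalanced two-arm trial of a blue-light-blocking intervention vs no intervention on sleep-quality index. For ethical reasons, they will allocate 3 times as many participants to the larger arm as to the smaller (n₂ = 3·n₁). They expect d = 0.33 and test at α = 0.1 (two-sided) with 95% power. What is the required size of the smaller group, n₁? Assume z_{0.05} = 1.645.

n₁ = 133

With allocation ratio k = n₂/n₁ = 3, Var(x̄₁−x̄₂) = σ²(1/n₁ + 1/(k·n₁)) = σ²·(k+1)/(k·n₁).
So n₁ = (1 + 1/k)·((z_{α/2} + z_β)/d)² = 1.333 × (3.290/0.33)².
n₁ = 1.333 × 99.39 = 132.5.
Round up: n₁ = 133, giving n₂ = 3 × 133 = 399.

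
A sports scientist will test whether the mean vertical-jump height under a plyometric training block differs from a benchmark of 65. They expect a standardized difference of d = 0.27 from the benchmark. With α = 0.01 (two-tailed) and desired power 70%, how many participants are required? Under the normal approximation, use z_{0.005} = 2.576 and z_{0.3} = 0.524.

n = 132

For a one-sample test: n = ((z_{α/2} + z_β) / d)².
z_{α/2} + z_β = 2.576 + 0.524 = 3.100.
n = (3.100 / 0.27)² = 11.481² = 131.82.
Round up.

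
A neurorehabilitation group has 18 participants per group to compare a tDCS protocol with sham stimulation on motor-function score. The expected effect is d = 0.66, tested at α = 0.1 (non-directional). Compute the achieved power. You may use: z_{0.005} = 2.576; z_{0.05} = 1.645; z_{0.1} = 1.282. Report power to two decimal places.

For two equal groups, power = Φ(d·√(n/2) − z_{α/2}).
d·√(n/2) = 0.66 × √(18/2) = 0.66 × 3.000 = 1.980.
z_β = 1.980 − 1.645 = 0.335.
Power = Φ(0.335) = 0.631.

power ≈ 0.63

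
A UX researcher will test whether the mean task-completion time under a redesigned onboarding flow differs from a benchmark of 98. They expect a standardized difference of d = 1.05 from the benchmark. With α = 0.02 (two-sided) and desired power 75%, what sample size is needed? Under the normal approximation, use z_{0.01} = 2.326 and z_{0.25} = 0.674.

For a one-sample test: n = ((z_{α/2} + z_β) / d)².
z_{α/2} + z_β = 2.326 + 0.674 = 3.000.
n = (3.000 / 1.05)² = 2.857² = 8.16.
Round up.

n = 9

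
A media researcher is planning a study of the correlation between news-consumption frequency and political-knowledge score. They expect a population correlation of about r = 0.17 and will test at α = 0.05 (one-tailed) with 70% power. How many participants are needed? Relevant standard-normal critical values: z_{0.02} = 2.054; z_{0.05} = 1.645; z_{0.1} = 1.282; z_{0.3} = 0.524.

n = 163

Fisher's z: C = ½·ln((1+r)/(1−r)) = ½·ln(1.4096) = 0.1717.
n = ((z_{α} + z_β)/C)² + 3.
(1.645 + 0.524) / 0.1717 = 2.169 / 0.1717 = 12.632.
n = 12.632² + 3 = 159.58 + 3 = 162.6.
Round up.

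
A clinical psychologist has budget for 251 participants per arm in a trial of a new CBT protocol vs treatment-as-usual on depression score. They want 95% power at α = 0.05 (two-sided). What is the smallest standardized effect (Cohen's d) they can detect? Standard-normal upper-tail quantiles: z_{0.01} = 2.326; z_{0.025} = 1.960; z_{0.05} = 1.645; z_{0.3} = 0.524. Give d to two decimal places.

For two independent groups of n = 251 each: d_min = (z_{α/2} + z_β)·√(2/n).
z-sum = 1.960 + 1.645 = 3.605.
d_min = 3.605 × √(2/251) = 3.605 × 0.0893 = 0.322.

d_min ≈ 0.32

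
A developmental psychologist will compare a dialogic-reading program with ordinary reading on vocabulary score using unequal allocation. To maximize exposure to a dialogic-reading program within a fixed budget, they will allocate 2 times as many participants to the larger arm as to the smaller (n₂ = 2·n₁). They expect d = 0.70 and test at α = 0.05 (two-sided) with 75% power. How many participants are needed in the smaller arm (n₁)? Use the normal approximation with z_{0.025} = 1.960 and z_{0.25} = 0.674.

With allocation ratio k = n₂/n₁ = 2, Var(x̄₁−x̄₂) = σ²(1/n₁ + 1/(k·n₁)) = σ²·(k+1)/(k·n₁).
So n₁ = (1 + 1/k)·((z_{α/2} + z_β)/d)² = 1.500 × (2.634/0.70)².
n₁ = 1.500 × 14.16 = 21.2.
Round up: n₁ = 22, giving n₂ = 2 × 22 = 44.

n₁ = 22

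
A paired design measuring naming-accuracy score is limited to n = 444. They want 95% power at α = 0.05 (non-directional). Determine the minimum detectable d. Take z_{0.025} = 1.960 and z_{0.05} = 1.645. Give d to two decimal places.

For a single sample (or paired design) of n = 444: d_min = (z_{α/2} + z_β)/√n.
z-sum = 1.960 + 1.645 = 3.605.
d_min = 3.605 / √444 = 3.605 / 21.071 = 0.171.

d_min ≈ 0.17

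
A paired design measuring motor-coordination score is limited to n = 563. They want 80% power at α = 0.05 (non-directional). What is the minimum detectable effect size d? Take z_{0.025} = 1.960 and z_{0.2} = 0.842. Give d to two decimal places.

For a single sample (or paired design) of n = 563: d_min = (z_{α/2} + z_β)/√n.
z-sum = 1.960 + 0.842 = 2.802.
d_min = 2.802 / √563 = 2.802 / 23.728 = 0.118.

d_min ≈ 0.12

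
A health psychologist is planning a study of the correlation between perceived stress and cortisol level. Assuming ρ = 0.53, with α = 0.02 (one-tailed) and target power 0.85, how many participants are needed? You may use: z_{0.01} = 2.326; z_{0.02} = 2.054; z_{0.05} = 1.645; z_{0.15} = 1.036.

n = 31

Fisher's z: C = ½·ln((1+r)/(1−r)) = ½·ln(3.2553) = 0.5901.
n = ((z_{α} + z_β)/C)² + 3.
(2.054 + 1.036) / 0.5901 = 3.090 / 0.5901 = 5.236.
n = 5.236² + 3 = 27.42 + 3 = 30.4.
Round up.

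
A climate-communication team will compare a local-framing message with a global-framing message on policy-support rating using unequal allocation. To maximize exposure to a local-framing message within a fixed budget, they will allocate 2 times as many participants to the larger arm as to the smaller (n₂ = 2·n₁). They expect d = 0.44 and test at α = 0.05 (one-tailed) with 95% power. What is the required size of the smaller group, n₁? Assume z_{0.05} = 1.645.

With allocation ratio k = n₂/n₁ = 2, Var(x̄₁−x̄₂) = σ²(1/n₁ + 1/(k·n₁)) = σ²·(k+1)/(k·n₁).
So n₁ = (1 + 1/k)·((z_{α} + z_β)/d)² = 1.500 × (3.290/0.44)².
n₁ = 1.500 × 55.91 = 83.9.
Round up: n₁ = 84, giving n₂ = 2 × 84 = 168.

n₁ = 84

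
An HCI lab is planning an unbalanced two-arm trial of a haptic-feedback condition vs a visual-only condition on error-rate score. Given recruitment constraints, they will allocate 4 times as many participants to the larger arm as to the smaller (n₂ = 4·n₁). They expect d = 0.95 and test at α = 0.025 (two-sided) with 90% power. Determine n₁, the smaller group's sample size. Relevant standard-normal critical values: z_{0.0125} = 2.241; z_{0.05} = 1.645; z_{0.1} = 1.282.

With allocation ratio k = n₂/n₁ = 4, Var(x̄₁−x̄₂) = σ²(1/n₁ + 1/(k·n₁)) = σ²·(k+1)/(k·n₁).
So n₁ = (1 + 1/k)·((z_{α/2} + z_β)/d)² = 1.250 × (3.523/0.95)².
n₁ = 1.250 × 13.75 = 17.2.
Round up: n₁ = 18, giving n₂ = 4 × 18 = 72.

n₁ = 18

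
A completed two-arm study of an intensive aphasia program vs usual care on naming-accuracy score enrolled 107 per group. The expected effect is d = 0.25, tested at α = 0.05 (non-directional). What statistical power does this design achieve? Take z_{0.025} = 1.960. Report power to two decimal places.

For two equal groups, power = Φ(d·√(n/2) − z_{α/2}).
d·√(n/2) = 0.25 × √(107/2) = 0.25 × 7.314 = 1.829.
z_β = 1.829 − 1.960 = -0.131.
Power = Φ(-0.131) = 0.448.

power ≈ 0.45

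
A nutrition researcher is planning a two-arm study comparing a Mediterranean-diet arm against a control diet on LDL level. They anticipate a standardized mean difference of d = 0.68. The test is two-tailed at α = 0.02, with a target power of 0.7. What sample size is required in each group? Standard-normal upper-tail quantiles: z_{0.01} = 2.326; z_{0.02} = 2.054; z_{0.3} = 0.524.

For two independent groups with equal n: n = 2·((z_{α/2} + z_β) / d)².
z_{α/2} + z_β = 2.326 + 0.524 = 2.850.
n = 2 × (2.850 / 0.68)² = 2 × 4.191² = 2 × 17.57 = 35.1.
Round up to the next whole participant.

n = 36 per group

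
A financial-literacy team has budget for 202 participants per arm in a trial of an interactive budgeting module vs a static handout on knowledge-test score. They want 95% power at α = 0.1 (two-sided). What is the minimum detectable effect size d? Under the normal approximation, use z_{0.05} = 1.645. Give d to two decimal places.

d_min ≈ 0.33

For two independent groups of n = 202 each: d_min = (z_{α/2} + z_β)·√(2/n).
z-sum = 1.645 + 1.645 = 3.290.
d_min = 3.290 × √(2/202) = 3.290 × 0.0995 = 0.327.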